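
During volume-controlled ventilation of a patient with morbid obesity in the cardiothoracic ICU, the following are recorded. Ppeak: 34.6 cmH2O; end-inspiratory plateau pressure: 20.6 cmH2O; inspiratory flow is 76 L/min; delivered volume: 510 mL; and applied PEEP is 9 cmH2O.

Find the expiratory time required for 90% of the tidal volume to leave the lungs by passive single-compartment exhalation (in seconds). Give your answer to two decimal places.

Flow: 76 L/min ÷ 60 = 1.2667 L/s.
R = (PIP − Pplat)/V̇ = (34.6 − 20.6) / 1.2667 = 14.0/1.2667 = 11.052 cmH2O·s/L.
C = Vt/(Pplat − PEEP) = 510.0 / (20.6 − 9) = 510.0/11.6 = 43.966 mL/cmH2O.
τ = R × C = 11.052 × 0.04397 L/cmH2O = 0.486 s.
t = −τ·ln(1 − 0.90) = −0.486·ln(0.1) = 1.119 s.

1.12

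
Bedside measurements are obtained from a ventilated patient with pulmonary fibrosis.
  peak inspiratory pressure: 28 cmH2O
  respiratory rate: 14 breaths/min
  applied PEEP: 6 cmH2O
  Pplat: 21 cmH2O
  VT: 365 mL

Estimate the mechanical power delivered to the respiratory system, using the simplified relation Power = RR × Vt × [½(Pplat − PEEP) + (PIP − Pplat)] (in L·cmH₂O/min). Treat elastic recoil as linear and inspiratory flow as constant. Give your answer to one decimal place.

74.1

Per-breath work = Vt × [½(Pplat−PEEP) + (PIP−Pplat)] = 0.365 × [0.5×15.0 + 7.0] = 0.365 × 14.5 = 5.293 L·cmH2O.
Power = 14 × 5.293 = 74.102 L·cmH2O/min.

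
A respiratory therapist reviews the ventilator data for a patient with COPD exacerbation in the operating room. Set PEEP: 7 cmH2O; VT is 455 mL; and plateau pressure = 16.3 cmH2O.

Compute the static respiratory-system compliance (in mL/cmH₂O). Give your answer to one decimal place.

48.9

Cstat = Vt / (Pplat − PEEP) = 455 / (16.3 − 7) = 455 / 9.3 = 48.925 mL/cmH2O.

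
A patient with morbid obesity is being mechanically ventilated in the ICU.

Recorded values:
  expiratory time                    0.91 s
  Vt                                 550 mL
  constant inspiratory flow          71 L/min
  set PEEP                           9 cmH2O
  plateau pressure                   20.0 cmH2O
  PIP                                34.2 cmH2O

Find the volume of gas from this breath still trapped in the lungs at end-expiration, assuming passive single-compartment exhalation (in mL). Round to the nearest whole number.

121

Flow: 71 L/min ÷ 60 = 1.1833 L/s.
R = (PIP − Pplat)/V̇ = (34.2 − 20.0) / 1.1833 = 14.2/1.1833 = 12.0 cmH2O·s/L.
C = Vt/(Pplat − PEEP) = 550.0 / (20.0 − 9) = 550.0/11.0 = 50.0 mL/cmH2O.
τ = R × C = 12.0 × 0.05 L/cmH2O = 0.6 s.
Fraction remaining = e^(−Te/τ) = e^(−0.91/0.6) = 0.2194.
Trapped volume = 550.0 × 0.2194 = 120.67 mL.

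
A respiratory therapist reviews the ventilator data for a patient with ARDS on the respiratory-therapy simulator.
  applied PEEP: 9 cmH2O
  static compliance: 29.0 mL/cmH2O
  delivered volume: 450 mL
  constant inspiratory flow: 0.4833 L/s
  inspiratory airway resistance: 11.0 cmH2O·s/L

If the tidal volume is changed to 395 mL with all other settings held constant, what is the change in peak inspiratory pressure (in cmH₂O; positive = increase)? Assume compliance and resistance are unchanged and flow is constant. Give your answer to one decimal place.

PIP = Vt/C + R·V̇ + PEEP (constant-flow equation of motion).
Only the elastic term changes: ΔPIP = ΔVt / C = (395 − 450) / 29.0 = -1.897 cmH2O.

-1.9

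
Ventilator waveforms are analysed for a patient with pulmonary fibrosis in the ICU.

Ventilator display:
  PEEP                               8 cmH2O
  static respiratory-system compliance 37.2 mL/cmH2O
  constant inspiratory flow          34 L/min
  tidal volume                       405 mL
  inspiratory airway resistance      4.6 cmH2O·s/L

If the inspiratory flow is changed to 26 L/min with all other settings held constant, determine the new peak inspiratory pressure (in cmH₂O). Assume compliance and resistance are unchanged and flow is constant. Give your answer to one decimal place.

20.9

Flow: 34 L/min ÷ 60 = 0.5667 L/s.
New flow: 26 L/min ÷ 60 = 0.4333 L/s.
PIP = Vt/C + R·V̇ + PEEP (constant-flow equation of motion).
Only the resistive term changes: ΔPIP = R × ΔV̇ = 4.6 × (0.4333 − 0.5667) = 4.6 × -0.1334 = -0.6136 cmH2O.
Original PIP = 405/37.2 + 4.6×0.5667 + 8 = 21.494 cmH2O; new PIP = 21.494 + (-0.6136) = 20.88 cmH2O.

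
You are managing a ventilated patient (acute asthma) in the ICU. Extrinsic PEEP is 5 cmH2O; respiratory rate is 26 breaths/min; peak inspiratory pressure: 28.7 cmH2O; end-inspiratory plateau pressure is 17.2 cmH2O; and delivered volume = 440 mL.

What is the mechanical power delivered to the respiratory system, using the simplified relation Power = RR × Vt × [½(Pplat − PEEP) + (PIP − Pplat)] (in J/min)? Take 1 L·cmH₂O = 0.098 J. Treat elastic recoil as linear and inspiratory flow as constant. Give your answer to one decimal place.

19.7

Per-breath work = Vt × [½(Pplat−PEEP) + (PIP−Pplat)] = 0.440 × [0.5×12.2 + 11.5] = 0.440 × 17.6 = 7.744 L·cmH2O.
Power = 26 × 7.744 = 201.34 L·cmH2O/min.
× 0.098 J/(L·cmH2O) → 19.731 J/min.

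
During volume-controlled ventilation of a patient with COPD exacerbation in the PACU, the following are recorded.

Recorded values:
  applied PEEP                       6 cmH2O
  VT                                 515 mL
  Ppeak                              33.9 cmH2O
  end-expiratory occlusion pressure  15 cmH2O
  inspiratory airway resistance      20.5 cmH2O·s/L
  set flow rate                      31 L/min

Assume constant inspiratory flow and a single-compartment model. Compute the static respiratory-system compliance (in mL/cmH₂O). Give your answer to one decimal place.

Flow: 31 L/min ÷ 60 = 0.5167 L/s.
Total PEEP = 15 cmH2O (set 6 + intrinsic 9); this is the baseline alveolar pressure.
Equation of motion (constant flow): PIP = Vt/C + R·V̇ + PEEP.
Vt/C = PIP − R·V̇ − PEEP = 33.9 − 20.5×0.5167 − 15 = 33.9 − 10.592 − 15 = 8.308 cmH2O.
C = Vt / 8.308 = 515 / 8.308 = 61.988 mL/cmH2O.

62.0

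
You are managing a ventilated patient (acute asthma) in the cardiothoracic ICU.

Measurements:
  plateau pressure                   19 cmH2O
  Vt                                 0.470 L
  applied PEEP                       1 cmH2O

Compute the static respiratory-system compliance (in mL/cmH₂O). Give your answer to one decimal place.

26.1

Cstat = Vt / (Pplat − PEEP) = 470 / (19 − 1) = 470 / 18.0 = 26.111 mL/cmH2O.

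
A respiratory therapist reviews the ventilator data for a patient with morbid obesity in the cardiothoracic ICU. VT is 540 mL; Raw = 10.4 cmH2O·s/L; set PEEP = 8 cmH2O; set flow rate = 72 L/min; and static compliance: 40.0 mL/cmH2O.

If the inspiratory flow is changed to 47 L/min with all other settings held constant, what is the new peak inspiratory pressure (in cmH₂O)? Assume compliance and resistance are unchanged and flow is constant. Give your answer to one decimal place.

29.6

Flow: 72 L/min ÷ 60 = 1.2 L/s.
New flow: 47 L/min ÷ 60 = 0.7833 L/s.
PIP = Vt/C + R·V̇ + PEEP (constant-flow equation of motion).
Only the resistive term changes: ΔPIP = R × ΔV̇ = 10.4 × (0.7833 − 1.2) = 10.4 × -0.4167 = -4.334 cmH2O.
Original PIP = 540/40.0 + 10.4×1.2 + 8 = 33.98 cmH2O; new PIP = 33.98 + (-4.334) = 29.646 cmH2O.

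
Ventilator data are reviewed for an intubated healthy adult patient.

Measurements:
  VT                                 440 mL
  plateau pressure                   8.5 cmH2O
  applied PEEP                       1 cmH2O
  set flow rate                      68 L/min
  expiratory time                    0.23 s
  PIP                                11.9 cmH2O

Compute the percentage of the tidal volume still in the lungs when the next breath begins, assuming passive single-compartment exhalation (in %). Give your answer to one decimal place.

Flow: 68 L/min ÷ 60 = 1.1333 L/s.
R = (PIP − Pplat)/V̇ = (11.9 − 8.5) / 1.1333 = 3.4/1.1333 = 3.0 cmH2O·s/L.
C = Vt/(Pplat − PEEP) = 440.0 / (8.5 − 1) = 440.0/7.5 = 58.667 mL/cmH2O.
τ = R × C = 3.0 × 0.05867 L/cmH2O = 0.176 s.
Fraction remaining at end-expiration = e^(−Te/τ) = e^(−0.23/0.176) = 0.2707 → 27.07%.

27.1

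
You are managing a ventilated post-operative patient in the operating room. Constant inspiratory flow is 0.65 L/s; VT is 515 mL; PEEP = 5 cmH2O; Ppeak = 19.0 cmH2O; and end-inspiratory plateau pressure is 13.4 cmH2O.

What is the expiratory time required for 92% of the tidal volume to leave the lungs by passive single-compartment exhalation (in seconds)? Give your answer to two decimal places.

1.33

R = (PIP − Pplat)/V̇ = (19.0 − 13.4) / 0.65 = 5.6/0.65 = 8.615 cmH2O·s/L.
C = Vt/(Pplat − PEEP) = 515.0 / (13.4 − 5) = 515.0/8.4 = 61.31 mL/cmH2O.
τ = R × C = 8.615 × 0.06131 L/cmH2O = 0.5282 s.
t = −τ·ln(1 − 0.92) = −0.5282·ln(0.08) = 1.334 s.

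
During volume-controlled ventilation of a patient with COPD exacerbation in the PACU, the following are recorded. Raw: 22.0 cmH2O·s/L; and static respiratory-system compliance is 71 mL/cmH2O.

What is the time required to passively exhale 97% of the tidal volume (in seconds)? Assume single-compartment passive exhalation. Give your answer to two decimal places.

τ = R × C = 22.0 × 71 mL/cmH2O = 22.0 × 0.071 L/cmH2O = 1.562 s.
Exhaled fraction f = 1 − e^(−t/τ) → t = −τ·ln(1 − f) = −1.562·ln(0.03) = 5.477 s.

5.48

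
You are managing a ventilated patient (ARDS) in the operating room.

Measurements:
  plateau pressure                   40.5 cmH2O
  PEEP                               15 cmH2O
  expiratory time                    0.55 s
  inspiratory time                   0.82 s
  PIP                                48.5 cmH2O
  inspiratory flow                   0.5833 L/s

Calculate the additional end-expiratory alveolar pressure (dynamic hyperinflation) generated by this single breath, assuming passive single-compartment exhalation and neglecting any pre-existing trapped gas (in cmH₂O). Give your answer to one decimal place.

3.0

Vt = flow × Ti = 0.5833 L/s × 0.82 s × 1000 mL/L = 478.31 mL.
R = (PIP − Pplat)/V̇ = (48.5 − 40.5) / 0.5833 = 8.0/0.5833 = 13.715 cmH2O·s/L.
C = Vt/(Pplat − PEEP) = 478.31 / (40.5 − 15) = 478.31/25.5 = 18.757 mL/cmH2O.
τ = R × C = 13.715 × 0.01876 L/cmH2O = 0.2573 s.
Fraction remaining = e^(−Te/τ) = e^(−0.55/0.2573) = 0.1179; trapped volume = 478.31 × 0.1179 = 56.393 mL.
Additional alveolar pressure from trapping ≈ V_trapped / C = 56.393 / 18.757 = 3.007 cmH2O.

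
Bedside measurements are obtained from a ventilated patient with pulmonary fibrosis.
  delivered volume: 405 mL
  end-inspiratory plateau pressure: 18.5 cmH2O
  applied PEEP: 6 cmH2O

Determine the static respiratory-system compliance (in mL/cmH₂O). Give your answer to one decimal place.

Cstat = Vt / (Pplat − PEEP) = 405 / (18.5 − 6) = 405 / 12.5 = 32.4 mL/cmH2O.

32.4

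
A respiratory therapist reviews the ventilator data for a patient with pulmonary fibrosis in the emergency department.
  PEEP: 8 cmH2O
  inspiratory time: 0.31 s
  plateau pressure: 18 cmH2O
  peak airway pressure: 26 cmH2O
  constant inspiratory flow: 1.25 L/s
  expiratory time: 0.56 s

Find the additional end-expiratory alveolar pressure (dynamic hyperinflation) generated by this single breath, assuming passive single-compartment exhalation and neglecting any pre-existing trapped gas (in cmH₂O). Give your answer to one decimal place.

Vt = flow × Ti = 1.25 L/s × 0.31 s × 1000 mL/L = 387.5 mL.
R = (PIP − Pplat)/V̇ = (26 − 18) / 1.25 = 8.0/1.25 = 6.4 cmH2O·s/L.
C = Vt/(Pplat − PEEP) = 387.5 / (18 − 8) = 387.5/10.0 = 38.75 mL/cmH2O.
τ = R × C = 6.4 × 0.03875 L/cmH2O = 0.248 s.
Fraction remaining = e^(−Te/τ) = e^(−0.56/0.248) = 0.1046; trapped volume = 387.5 × 0.1046 = 40.533 mL.
Additional alveolar pressure from trapping ≈ V_trapped / C = 40.533 / 38.75 = 1.046 cmH2O.

1.0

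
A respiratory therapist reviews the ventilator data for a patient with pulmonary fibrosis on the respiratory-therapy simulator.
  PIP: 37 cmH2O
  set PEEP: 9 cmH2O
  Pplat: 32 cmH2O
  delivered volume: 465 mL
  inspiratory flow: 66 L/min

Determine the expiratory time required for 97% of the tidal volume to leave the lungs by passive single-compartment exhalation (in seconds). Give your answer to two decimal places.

Flow: 66 L/min ÷ 60 = 1.1 L/s.
R = (PIP − Pplat)/V̇ = (37 − 32) / 1.1 = 5.0/1.1 = 4.545 cmH2O·s/L.
C = Vt/(Pplat − PEEP) = 465.0 / (32 − 9) = 465.0/23.0 = 20.217 mL/cmH2O.
τ = R × C = 4.545 × 0.02022 L/cmH2O = 0.0919 s.
t = −τ·ln(1 − 0.97) = −0.0919·ln(0.03) = 0.3223 s.

0.32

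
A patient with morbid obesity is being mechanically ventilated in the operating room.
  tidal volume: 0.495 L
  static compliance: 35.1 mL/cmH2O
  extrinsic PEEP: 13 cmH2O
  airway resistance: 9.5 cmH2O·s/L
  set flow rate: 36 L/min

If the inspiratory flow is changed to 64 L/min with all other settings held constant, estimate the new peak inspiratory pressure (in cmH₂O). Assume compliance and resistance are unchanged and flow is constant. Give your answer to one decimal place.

Flow: 36 L/min ÷ 60 = 0.6 L/s.
New flow: 64 L/min ÷ 60 = 1.0667 L/s.
PIP = Vt/C + R·V̇ + PEEP (constant-flow equation of motion).
Only the resistive term changes: ΔPIP = R × ΔV̇ = 9.5 × (1.0667 − 0.6) = 9.5 × 0.4667 = 4.434 cmH2O.
Original PIP = 495/35.1 + 9.5×0.6 + 13 = 32.803 cmH2O; new PIP = 32.803 + (4.434) = 37.237 cmH2O.

37.2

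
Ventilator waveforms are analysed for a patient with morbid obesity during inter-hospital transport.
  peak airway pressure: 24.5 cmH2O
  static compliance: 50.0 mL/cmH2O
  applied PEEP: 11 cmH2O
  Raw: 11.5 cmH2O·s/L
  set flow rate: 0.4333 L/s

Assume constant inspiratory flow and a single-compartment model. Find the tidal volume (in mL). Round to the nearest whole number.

Equation of motion (constant flow): PIP = Vt/C + R·V̇ + PEEP.
Vt/C = PIP − R·V̇ − PEEP = 24.5 − 4.983 − 11 = 8.517 cmH2O.
Vt = C × 8.517 = 50.0 × 8.517 = 425.85 mL.

426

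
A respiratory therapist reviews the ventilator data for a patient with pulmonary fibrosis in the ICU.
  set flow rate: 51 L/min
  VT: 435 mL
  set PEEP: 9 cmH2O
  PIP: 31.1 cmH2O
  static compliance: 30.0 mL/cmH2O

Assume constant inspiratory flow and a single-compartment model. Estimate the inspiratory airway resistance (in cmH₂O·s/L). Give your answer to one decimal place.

Flow: 51 L/min ÷ 60 = 0.85 L/s.
Equation of motion (constant flow): PIP = Vt/C + R·V̇ + PEEP.
R·V̇ = PIP − Vt/C − PEEP = 31.1 − 435/30.0 − 9 = 31.1 − 14.5 − 9 = 7.6 cmH2O.
R = 7.6 / 0.85 = 8.941 cmH2O·s/L.

8.9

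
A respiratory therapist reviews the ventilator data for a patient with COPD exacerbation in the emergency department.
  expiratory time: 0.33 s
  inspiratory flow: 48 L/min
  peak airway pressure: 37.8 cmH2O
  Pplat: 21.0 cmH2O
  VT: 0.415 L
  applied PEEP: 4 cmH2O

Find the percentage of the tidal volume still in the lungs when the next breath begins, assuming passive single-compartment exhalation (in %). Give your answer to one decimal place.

52.5

Flow: 48 L/min ÷ 60 = 0.8 L/s.
R = (PIP − Pplat)/V̇ = (37.8 − 21.0) / 0.8 = 16.8/0.8 = 21.0 cmH2O·s/L.
C = Vt/(Pplat − PEEP) = 415.0 / (21.0 − 4) = 415.0/17.0 = 24.412 mL/cmH2O.
τ = R × C = 21.0 × 0.02441 L/cmH2O = 0.5126 s.
Fraction remaining at end-expiration = e^(−Te/τ) = e^(−0.33/0.5126) = 0.5253 → 52.53%.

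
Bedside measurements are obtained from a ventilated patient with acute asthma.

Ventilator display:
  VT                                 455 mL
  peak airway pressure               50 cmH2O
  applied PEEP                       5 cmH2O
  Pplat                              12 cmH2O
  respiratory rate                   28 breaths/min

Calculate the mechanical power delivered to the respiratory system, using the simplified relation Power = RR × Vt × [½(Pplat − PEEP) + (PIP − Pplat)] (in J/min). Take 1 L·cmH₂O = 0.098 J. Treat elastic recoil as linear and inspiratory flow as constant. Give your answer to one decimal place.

51.8

Per-breath work = Vt × [½(Pplat−PEEP) + (PIP−Pplat)] = 0.455 × [0.5×7.0 + 38.0] = 0.455 × 41.5 = 18.883 L·cmH2O.
Power = 28 × 18.883 = 528.72 L·cmH2O/min.
× 0.098 J/(L·cmH2O) → 51.815 J/min.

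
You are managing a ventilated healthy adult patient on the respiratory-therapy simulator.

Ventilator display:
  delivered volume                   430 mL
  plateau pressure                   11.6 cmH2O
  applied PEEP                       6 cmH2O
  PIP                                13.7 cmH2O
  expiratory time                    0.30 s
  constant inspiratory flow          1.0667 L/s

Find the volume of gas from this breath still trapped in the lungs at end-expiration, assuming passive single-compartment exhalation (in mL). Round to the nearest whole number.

R = (PIP − Pplat)/V̇ = (13.7 − 11.6) / 1.0667 = 2.1/1.0667 = 1.969 cmH2O·s/L.
C = Vt/(Pplat − PEEP) = 430.0 / (11.6 − 6) = 430.0/5.6 = 76.786 mL/cmH2O.
τ = R × C = 1.969 × 0.07679 L/cmH2O = 0.1512 s.
Fraction remaining = e^(−Te/τ) = e^(−0.30/0.1512) = 0.1375.
Trapped volume = 430.0 × 0.1375 = 59.125 mL.

59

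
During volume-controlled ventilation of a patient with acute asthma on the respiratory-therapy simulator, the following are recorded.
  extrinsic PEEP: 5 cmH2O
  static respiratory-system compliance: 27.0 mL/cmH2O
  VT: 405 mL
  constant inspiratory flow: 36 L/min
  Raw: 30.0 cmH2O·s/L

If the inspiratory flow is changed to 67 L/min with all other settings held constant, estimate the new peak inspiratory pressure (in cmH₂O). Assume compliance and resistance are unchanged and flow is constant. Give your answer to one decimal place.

Flow: 36 L/min ÷ 60 = 0.6 L/s.
New flow: 67 L/min ÷ 60 = 1.1167 L/s.
PIP = Vt/C + R·V̇ + PEEP (constant-flow equation of motion).
Only the resistive term changes: ΔPIP = R × ΔV̇ = 30.0 × (1.1167 − 0.6) = 30.0 × 0.5167 = 15.501 cmH2O.
Original PIP = 405/27.0 + 30.0×0.6 + 5 = 38.0 cmH2O; new PIP = 38.0 + (15.501) = 53.501 cmH2O.

53.5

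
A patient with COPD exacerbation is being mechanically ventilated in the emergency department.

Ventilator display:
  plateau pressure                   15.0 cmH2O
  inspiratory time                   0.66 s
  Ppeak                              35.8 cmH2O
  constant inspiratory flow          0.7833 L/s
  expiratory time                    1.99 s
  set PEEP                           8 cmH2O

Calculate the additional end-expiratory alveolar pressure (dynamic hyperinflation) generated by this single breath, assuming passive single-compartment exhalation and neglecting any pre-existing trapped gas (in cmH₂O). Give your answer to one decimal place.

2.5

Vt = flow × Ti = 0.7833 L/s × 0.66 s × 1000 mL/L = 516.98 mL.
R = (PIP − Pplat)/V̇ = (35.8 − 15.0) / 0.7833 = 20.8/0.7833 = 26.554 cmH2O·s/L.
C = Vt/(Pplat − PEEP) = 516.98 / (15.0 − 8) = 516.98/7.0 = 73.854 mL/cmH2O.
τ = R × C = 26.554 × 0.07385 L/cmH2O = 1.961 s.
Fraction remaining = e^(−Te/τ) = e^(−1.99/1.961) = 0.3625; trapped volume = 516.98 × 0.3625 = 187.41 mL.
Additional alveolar pressure from trapping ≈ V_trapped / C = 187.41 / 73.854 = 2.538 cmH2O.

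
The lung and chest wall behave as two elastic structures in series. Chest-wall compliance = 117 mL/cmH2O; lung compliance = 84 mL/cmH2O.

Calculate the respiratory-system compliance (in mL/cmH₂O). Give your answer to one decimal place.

Lung and chest wall are elastances in series: 1/Crs = 1/CL + 1/Ccw.
1/Crs = 1/84 + 1/117 = 0.02045.
Crs = 48.9 mL/cmH2O.

48.9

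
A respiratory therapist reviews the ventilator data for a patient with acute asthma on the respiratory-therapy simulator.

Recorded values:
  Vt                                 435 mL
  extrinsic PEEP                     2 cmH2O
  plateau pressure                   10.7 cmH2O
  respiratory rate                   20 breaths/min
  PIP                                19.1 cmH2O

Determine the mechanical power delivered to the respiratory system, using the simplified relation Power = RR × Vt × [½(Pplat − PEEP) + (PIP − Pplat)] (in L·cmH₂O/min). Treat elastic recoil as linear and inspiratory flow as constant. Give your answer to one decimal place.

110.9

Per-breath work = Vt × [½(Pplat−PEEP) + (PIP−Pplat)] = 0.435 × [0.5×8.7 + 8.4] = 0.435 × 12.75 = 5.546 L·cmH2O.
Power = 20 × 5.546 = 110.92 L·cmH2O/min.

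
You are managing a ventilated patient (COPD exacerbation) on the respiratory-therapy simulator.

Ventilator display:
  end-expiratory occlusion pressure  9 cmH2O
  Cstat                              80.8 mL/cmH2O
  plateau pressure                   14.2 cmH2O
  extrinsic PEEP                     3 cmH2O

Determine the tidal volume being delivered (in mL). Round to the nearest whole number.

End-expiratory occlusion gives total PEEP = 9 cmH2O (intrinsic PEEP = 9 − 3 = 6). Use total PEEP for the elastic gradient.
Vt = Cstat × (Pplat − PEEPtotal) = 80.8 × (14.2 − 9) = 80.8 × 5.2 = 420.16 mL.

420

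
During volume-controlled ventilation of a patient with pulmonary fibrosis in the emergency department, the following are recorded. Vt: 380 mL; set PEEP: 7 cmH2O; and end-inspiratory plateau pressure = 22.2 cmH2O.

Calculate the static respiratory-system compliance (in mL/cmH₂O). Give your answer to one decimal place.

Cstat = Vt / (Pplat − PEEP) = 380 / (22.2 − 7) = 380 / 15.2 = 25.0 mL/cmH2O.

25.0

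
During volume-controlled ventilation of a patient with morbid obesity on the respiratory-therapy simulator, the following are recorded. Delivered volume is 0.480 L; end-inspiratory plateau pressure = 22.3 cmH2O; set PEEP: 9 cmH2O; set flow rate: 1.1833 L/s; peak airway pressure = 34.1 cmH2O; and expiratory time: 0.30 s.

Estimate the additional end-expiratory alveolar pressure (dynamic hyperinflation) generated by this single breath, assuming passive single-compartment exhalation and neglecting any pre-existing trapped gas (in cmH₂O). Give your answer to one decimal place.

R = (PIP − Pplat)/V̇ = (34.1 − 22.3) / 1.1833 = 11.8/1.1833 = 9.972 cmH2O·s/L.
C = Vt/(Pplat − PEEP) = 480.0 / (22.3 − 9) = 480.0/13.3 = 36.09 mL/cmH2O.
τ = R × C = 9.972 × 0.03609 L/cmH2O = 0.3599 s.
Fraction remaining = e^(−Te/τ) = e^(−0.30/0.3599) = 0.4345; trapped volume = 480.0 × 0.4345 = 208.56 mL.
Additional alveolar pressure from trapping ≈ V_trapped / C = 208.56 / 36.09 = 5.779 cmH2O.

5.8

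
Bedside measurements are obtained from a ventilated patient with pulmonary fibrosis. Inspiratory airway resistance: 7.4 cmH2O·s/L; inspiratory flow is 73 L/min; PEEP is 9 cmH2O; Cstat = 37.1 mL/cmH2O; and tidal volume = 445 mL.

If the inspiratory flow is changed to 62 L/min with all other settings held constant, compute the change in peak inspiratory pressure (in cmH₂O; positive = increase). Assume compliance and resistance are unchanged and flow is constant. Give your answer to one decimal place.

-1.4

Flow: 73 L/min ÷ 60 = 1.2167 L/s.
New flow: 62 L/min ÷ 60 = 1.0333 L/s.
PIP = Vt/C + R·V̇ + PEEP (constant-flow equation of motion).
Only the resistive term changes: ΔPIP = R × ΔV̇ = 7.4 × (1.0333 − 1.2167) = 7.4 × -0.1834 = -1.357 cmH2O.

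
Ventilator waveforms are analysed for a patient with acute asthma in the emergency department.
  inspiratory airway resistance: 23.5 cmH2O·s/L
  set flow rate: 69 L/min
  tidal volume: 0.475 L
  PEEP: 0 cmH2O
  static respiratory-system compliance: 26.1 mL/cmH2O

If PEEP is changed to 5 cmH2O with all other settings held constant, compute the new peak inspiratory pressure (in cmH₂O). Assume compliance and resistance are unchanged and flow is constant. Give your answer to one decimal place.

50.2

Flow: 69 L/min ÷ 60 = 1.15 L/s.
PIP = Vt/C + R·V̇ + PEEP (constant-flow equation of motion).
Only the baseline term changes: ΔPIP = ΔPEEP = 5 − 0 = 5.0 cmH2O.
Original PIP = 475/26.1 + 23.5×1.15 + 0 = 45.224 cmH2O; new PIP = 45.224 + (5.0) = 50.224 cmH2O.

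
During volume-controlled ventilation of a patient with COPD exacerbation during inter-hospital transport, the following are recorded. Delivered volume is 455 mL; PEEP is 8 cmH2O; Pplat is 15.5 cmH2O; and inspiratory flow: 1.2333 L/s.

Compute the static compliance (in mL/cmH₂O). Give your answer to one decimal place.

Cstat = Vt / (Pplat − PEEP) = 455 / (15.5 − 8) = 455 / 7.5 = 60.667 mL/cmH2O.

60.7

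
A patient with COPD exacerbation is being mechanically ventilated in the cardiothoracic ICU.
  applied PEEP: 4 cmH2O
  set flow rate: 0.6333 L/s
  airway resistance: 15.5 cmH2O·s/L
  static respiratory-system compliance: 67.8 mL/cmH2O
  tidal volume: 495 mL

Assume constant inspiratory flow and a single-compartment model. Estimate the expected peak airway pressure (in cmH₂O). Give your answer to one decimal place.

Equation of motion (constant flow): PIP = Vt/C + R·V̇ + PEEP.
PIP = 495/67.8 + 15.5×0.6333 + 4 = 7.301 + 9.816 + 4 = 21.117 cmH2O.

21.1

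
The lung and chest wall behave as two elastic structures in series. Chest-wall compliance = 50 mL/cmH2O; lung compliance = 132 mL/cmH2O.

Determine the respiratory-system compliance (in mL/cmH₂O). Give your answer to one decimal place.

36.3

Lung and chest wall are elastances in series: 1/Crs = 1/CL + 1/Ccw.
1/Crs = 1/132 + 1/50 = 0.02758.
Crs = 36.258 mL/cmH2O.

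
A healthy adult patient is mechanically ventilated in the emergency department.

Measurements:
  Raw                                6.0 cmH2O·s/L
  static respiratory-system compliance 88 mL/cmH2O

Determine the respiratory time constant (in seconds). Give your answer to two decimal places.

0.53

τ = R × C = 6.0 × 88 mL/cmH2O = 6.0 × 0.088 L/cmH2O = 0.528 s.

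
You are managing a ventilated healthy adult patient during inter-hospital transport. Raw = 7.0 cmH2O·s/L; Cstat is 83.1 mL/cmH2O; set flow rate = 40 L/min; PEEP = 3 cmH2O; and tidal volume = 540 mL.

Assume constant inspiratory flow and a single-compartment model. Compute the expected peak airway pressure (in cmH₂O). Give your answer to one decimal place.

14.2

Flow: 40 L/min ÷ 60 = 0.6667 L/s.
Equation of motion (constant flow): PIP = Vt/C + R·V̇ + PEEP.
PIP = 540/83.1 + 7.0×0.6667 + 3 = 6.498 + 4.667 + 3 = 14.165 cmH2O.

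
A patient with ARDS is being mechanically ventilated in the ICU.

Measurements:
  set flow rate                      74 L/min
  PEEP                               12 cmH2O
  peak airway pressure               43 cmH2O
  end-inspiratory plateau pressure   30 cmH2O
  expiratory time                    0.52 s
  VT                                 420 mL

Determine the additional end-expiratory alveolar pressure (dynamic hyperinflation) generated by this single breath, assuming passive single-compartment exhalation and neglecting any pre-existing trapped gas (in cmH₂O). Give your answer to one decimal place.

Flow: 74 L/min ÷ 60 = 1.2333 L/s.
R = (PIP − Pplat)/V̇ = (43 − 30) / 1.2333 = 13.0/1.2333 = 10.541 cmH2O·s/L.
C = Vt/(Pplat − PEEP) = 420.0 / (30 − 12) = 420.0/18.0 = 23.333 mL/cmH2O.
τ = R × C = 10.541 × 0.02333 L/cmH2O = 0.2459 s.
Fraction remaining = e^(−Te/τ) = e^(−0.52/0.2459) = 0.1207; trapped volume = 420.0 × 0.1207 = 50.694 mL.
Additional alveolar pressure from trapping ≈ V_trapped / C = 50.694 / 23.333 = 2.173 cmH2O.

2.2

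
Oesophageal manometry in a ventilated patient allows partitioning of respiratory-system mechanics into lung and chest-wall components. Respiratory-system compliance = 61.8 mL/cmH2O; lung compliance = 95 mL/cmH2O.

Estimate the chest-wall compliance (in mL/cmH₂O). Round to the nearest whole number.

1/Ccw = 1/Crs − 1/CL.
1/Ccw = 1/61.8 − 1/95 = 0.005655.
Ccw = 176.83 mL/cmH2O.

177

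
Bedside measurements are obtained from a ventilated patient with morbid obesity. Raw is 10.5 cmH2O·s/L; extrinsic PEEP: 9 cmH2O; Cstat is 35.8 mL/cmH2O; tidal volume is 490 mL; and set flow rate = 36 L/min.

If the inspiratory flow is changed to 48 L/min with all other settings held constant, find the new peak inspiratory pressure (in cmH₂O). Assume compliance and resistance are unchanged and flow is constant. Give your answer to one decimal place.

31.1

Flow: 36 L/min ÷ 60 = 0.6 L/s.
New flow: 48 L/min ÷ 60 = 0.8 L/s.
PIP = Vt/C + R·V̇ + PEEP (constant-flow equation of motion).
Only the resistive term changes: ΔPIP = R × ΔV̇ = 10.5 × (0.8 − 0.6) = 10.5 × 0.2 = 2.1 cmH2O.
Original PIP = 490/35.8 + 10.5×0.6 + 9 = 28.987 cmH2O; new PIP = 28.987 + (2.1) = 31.087 cmH2O.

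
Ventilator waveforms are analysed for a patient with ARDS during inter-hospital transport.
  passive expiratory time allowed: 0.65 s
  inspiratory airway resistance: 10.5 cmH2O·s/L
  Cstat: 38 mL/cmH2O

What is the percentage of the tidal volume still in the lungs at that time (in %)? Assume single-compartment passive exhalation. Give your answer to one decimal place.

19.6

τ = R × C = 10.5 × 38 mL/cmH2O = 10.5 × 0.038 L/cmH2O = 0.399 s.
Passive exhalation: V(t)/V₀ = e^(−t/τ) = e^(−0.65/0.399) = 0.1961.
Fraction remaining = 0.1961 → 19.61%.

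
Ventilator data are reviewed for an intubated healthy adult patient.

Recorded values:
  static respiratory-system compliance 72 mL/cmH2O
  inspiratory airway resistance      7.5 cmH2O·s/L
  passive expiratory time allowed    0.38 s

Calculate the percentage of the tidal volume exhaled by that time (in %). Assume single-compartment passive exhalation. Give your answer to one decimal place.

τ = R × C = 7.5 × 72 mL/cmH2O = 7.5 × 0.072 L/cmH2O = 0.54 s.
Passive exhalation: V(t)/V₀ = e^(−t/τ) = e^(−0.38/0.54) = 0.4947.
Fraction exhaled = 1 − 0.4947 = 0.5053 → 50.53%.

50.5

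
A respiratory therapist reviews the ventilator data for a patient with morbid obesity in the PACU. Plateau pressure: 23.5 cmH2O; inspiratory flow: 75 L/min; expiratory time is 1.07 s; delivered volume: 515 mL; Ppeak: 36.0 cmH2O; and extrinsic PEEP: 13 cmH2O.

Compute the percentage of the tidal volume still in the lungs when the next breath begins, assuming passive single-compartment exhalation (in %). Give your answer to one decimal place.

11.3

Flow: 75 L/min ÷ 60 = 1.25 L/s.
R = (PIP − Pplat)/V̇ = (36.0 − 23.5) / 1.25 = 12.5/1.25 = 10.0 cmH2O·s/L.
C = Vt/(Pplat − PEEP) = 515.0 / (23.5 − 13) = 515.0/10.5 = 49.048 mL/cmH2O.
τ = R × C = 10.0 × 0.04905 L/cmH2O = 0.4905 s.
Fraction remaining at end-expiration = e^(−Te/τ) = e^(−1.07/0.4905) = 0.1129 → 11.29%.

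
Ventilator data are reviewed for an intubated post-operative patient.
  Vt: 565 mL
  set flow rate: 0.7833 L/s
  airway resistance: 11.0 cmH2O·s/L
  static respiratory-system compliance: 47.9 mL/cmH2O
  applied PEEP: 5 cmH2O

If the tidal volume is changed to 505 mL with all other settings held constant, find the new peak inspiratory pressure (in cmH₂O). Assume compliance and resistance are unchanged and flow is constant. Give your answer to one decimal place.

24.2

PIP = Vt/C + R·V̇ + PEEP (constant-flow equation of motion).
Only the elastic term changes: ΔPIP = ΔVt / C = (505 − 565) / 47.9 = -1.253 cmH2O.
Original PIP = 565/47.9 + 11.0×0.7833 + 5 = 25.412 cmH2O; new PIP = 25.412 + (-1.253) = 24.159 cmH2O.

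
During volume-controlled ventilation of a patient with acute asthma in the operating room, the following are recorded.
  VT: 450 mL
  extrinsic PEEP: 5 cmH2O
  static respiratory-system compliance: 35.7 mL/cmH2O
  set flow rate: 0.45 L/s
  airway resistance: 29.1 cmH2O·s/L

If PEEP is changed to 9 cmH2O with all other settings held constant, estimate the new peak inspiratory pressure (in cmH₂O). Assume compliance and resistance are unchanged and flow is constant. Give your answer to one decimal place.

34.7

PIP = Vt/C + R·V̇ + PEEP (constant-flow equation of motion).
Only the baseline term changes: ΔPIP = ΔPEEP = 9 − 5 = 4.0 cmH2O.
Original PIP = 450/35.7 + 29.1×0.45 + 5 = 30.7 cmH2O; new PIP = 30.7 + (4.0) = 34.7 cmH2O.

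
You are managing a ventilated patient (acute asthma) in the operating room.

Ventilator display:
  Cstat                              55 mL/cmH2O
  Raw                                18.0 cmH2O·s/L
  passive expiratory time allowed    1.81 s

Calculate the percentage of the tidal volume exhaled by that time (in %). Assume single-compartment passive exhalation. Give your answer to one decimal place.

83.9

τ = R × C = 18.0 × 55 mL/cmH2O = 18.0 × 0.055 L/cmH2O = 0.99 s.
Passive exhalation: V(t)/V₀ = e^(−t/τ) = e^(−1.81/0.99) = 0.1607.
Fraction exhaled = 1 − 0.1607 = 0.8393 → 83.93%.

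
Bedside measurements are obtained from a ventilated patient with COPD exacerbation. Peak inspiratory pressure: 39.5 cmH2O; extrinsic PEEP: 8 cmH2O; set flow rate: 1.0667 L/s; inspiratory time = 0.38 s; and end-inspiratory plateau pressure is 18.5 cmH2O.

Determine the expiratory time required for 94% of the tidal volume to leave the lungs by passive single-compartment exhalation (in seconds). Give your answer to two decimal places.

Vt = flow × Ti = 1.0667 L/s × 0.38 s × 1000 mL/L = 405.35 mL.
R = (PIP − Pplat)/V̇ = (39.5 − 18.5) / 1.0667 = 21.0/1.0667 = 19.687 cmH2O·s/L.
C = Vt/(Pplat − PEEP) = 405.35 / (18.5 − 8) = 405.35/10.5 = 38.605 mL/cmH2O.
τ = R × C = 19.687 × 0.03861 L/cmH2O = 0.7601 s.
t = −τ·ln(1 − 0.94) = −0.7601·ln(0.06) = 2.138 s.

2.14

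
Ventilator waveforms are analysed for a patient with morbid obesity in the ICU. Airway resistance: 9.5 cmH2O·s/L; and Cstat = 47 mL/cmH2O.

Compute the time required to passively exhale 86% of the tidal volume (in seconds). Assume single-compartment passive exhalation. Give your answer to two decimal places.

τ = R × C = 9.5 × 47 mL/cmH2O = 9.5 × 0.047 L/cmH2O = 0.4465 s.
Exhaled fraction f = 1 − e^(−t/τ) → t = −τ·ln(1 − f) = −0.4465·ln(0.14) = 0.8779 s.

0.88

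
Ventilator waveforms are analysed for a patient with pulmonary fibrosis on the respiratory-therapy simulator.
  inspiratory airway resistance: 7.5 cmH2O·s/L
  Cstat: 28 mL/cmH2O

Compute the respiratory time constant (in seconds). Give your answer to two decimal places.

0.21

τ = R × C = 7.5 × 28 mL/cmH2O = 7.5 × 0.028 L/cmH2O = 0.21 s.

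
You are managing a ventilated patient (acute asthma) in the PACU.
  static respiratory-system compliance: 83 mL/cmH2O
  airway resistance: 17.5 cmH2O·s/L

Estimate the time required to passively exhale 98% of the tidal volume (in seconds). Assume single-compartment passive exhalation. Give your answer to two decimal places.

τ = R × C = 17.5 × 83 mL/cmH2O = 17.5 × 0.083 L/cmH2O = 1.453 s.
Exhaled fraction f = 1 − e^(−t/τ) → t = −τ·ln(1 − f) = −1.453·ln(0.02) = 5.684 s.

5.68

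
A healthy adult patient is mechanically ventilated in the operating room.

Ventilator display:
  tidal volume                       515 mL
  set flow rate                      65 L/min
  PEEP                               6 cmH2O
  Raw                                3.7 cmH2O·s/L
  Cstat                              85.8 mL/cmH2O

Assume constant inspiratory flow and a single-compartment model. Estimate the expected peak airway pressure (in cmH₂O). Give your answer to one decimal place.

16.0

Flow: 65 L/min ÷ 60 = 1.0833 L/s.
Equation of motion (constant flow): PIP = Vt/C + R·V̇ + PEEP.
PIP = 515/85.8 + 3.7×1.0833 + 6 = 6.002 + 4.008 + 6 = 16.01 cmH2O.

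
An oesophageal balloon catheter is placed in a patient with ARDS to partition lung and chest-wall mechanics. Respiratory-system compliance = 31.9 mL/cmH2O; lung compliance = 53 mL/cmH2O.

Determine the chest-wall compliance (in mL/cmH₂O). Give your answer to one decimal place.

80.1

1/Ccw = 1/Crs − 1/CL.
1/Ccw = 1/31.9 − 1/53 = 0.01248.
Ccw = 80.128 mL/cmH2O.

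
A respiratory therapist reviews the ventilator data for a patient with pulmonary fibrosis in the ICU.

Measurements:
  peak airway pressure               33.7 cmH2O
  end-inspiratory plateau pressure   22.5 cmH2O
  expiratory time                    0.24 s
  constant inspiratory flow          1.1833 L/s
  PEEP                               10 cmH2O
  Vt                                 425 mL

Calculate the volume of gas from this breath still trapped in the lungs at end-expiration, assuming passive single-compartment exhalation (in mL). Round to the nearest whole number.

202

R = (PIP − Pplat)/V̇ = (33.7 − 22.5) / 1.1833 = 11.2/1.1833 = 9.465 cmH2O·s/L.
C = Vt/(Pplat − PEEP) = 425.0 / (22.5 − 10) = 425.0/12.5 = 34.0 mL/cmH2O.
τ = R × C = 9.465 × 0.034 L/cmH2O = 0.3218 s.
Fraction remaining = e^(−Te/τ) = e^(−0.24/0.3218) = 0.4744.
Trapped volume = 425.0 × 0.4744 = 201.62 mL.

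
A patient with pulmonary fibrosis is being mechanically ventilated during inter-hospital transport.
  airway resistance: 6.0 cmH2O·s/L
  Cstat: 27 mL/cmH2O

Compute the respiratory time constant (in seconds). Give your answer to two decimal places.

τ = R × C = 6.0 × 27 mL/cmH2O = 6.0 × 0.027 L/cmH2O = 0.162 s.

0.16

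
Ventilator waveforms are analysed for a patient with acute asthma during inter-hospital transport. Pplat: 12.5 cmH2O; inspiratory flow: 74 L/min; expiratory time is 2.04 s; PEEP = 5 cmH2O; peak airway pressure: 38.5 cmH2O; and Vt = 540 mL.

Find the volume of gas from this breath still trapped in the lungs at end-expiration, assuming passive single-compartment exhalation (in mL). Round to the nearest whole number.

141

Flow: 74 L/min ÷ 60 = 1.2333 L/s.
R = (PIP − Pplat)/V̇ = (38.5 − 12.5) / 1.2333 = 26.0/1.2333 = 21.082 cmH2O·s/L.
C = Vt/(Pplat − PEEP) = 540.0 / (12.5 − 5) = 540.0/7.5 = 72.0 mL/cmH2O.
τ = R × C = 21.082 × 0.072 L/cmH2O = 1.518 s.
Fraction remaining = e^(−Te/τ) = e^(−2.04/1.518) = 0.2608.
Trapped volume = 540.0 × 0.2608 = 140.83 mL.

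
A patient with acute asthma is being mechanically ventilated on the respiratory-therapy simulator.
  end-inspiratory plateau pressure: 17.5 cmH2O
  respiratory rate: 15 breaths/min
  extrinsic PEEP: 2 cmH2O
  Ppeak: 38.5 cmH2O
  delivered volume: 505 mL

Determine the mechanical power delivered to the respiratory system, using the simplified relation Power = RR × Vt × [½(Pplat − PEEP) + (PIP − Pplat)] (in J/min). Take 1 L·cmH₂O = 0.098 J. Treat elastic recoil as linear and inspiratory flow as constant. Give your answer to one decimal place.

Per-breath work = Vt × [½(Pplat−PEEP) + (PIP−Pplat)] = 0.505 × [0.5×15.5 + 21.0] = 0.505 × 28.75 = 14.519 L·cmH2O.
Power = 15 × 14.519 = 217.79 L·cmH2O/min.
× 0.098 J/(L·cmH2O) → 21.343 J/min.

21.3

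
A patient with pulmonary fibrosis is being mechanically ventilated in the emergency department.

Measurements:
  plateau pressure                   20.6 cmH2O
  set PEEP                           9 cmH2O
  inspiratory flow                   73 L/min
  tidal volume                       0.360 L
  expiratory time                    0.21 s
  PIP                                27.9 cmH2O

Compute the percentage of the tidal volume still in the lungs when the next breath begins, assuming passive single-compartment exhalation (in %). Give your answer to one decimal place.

Flow: 73 L/min ÷ 60 = 1.2167 L/s.
R = (PIP − Pplat)/V̇ = (27.9 − 20.6) / 1.2167 = 7.3/1.2167 = 6.0 cmH2O·s/L.
C = Vt/(Pplat − PEEP) = 360.0 / (20.6 − 9) = 360.0/11.6 = 31.034 mL/cmH2O.
τ = R × C = 6.0 × 0.03103 L/cmH2O = 0.1862 s.
Fraction remaining at end-expiration = e^(−Te/τ) = e^(−0.21/0.1862) = 0.3237 → 32.37%.

32.4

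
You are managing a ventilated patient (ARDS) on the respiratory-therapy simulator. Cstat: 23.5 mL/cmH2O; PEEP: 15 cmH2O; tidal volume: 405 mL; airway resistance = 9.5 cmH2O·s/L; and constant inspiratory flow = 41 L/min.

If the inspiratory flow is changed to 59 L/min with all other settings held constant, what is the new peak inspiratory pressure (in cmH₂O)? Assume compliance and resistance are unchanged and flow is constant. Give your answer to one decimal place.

Flow: 41 L/min ÷ 60 = 0.6833 L/s.
New flow: 59 L/min ÷ 60 = 0.9833 L/s.
PIP = Vt/C + R·V̇ + PEEP (constant-flow equation of motion).
Only the resistive term changes: ΔPIP = R × ΔV̇ = 9.5 × (0.9833 − 0.6833) = 9.5 × 0.3 = 2.85 cmH2O.
Original PIP = 405/23.5 + 9.5×0.6833 + 15 = 38.725 cmH2O; new PIP = 38.725 + (2.85) = 41.575 cmH2O.

41.6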